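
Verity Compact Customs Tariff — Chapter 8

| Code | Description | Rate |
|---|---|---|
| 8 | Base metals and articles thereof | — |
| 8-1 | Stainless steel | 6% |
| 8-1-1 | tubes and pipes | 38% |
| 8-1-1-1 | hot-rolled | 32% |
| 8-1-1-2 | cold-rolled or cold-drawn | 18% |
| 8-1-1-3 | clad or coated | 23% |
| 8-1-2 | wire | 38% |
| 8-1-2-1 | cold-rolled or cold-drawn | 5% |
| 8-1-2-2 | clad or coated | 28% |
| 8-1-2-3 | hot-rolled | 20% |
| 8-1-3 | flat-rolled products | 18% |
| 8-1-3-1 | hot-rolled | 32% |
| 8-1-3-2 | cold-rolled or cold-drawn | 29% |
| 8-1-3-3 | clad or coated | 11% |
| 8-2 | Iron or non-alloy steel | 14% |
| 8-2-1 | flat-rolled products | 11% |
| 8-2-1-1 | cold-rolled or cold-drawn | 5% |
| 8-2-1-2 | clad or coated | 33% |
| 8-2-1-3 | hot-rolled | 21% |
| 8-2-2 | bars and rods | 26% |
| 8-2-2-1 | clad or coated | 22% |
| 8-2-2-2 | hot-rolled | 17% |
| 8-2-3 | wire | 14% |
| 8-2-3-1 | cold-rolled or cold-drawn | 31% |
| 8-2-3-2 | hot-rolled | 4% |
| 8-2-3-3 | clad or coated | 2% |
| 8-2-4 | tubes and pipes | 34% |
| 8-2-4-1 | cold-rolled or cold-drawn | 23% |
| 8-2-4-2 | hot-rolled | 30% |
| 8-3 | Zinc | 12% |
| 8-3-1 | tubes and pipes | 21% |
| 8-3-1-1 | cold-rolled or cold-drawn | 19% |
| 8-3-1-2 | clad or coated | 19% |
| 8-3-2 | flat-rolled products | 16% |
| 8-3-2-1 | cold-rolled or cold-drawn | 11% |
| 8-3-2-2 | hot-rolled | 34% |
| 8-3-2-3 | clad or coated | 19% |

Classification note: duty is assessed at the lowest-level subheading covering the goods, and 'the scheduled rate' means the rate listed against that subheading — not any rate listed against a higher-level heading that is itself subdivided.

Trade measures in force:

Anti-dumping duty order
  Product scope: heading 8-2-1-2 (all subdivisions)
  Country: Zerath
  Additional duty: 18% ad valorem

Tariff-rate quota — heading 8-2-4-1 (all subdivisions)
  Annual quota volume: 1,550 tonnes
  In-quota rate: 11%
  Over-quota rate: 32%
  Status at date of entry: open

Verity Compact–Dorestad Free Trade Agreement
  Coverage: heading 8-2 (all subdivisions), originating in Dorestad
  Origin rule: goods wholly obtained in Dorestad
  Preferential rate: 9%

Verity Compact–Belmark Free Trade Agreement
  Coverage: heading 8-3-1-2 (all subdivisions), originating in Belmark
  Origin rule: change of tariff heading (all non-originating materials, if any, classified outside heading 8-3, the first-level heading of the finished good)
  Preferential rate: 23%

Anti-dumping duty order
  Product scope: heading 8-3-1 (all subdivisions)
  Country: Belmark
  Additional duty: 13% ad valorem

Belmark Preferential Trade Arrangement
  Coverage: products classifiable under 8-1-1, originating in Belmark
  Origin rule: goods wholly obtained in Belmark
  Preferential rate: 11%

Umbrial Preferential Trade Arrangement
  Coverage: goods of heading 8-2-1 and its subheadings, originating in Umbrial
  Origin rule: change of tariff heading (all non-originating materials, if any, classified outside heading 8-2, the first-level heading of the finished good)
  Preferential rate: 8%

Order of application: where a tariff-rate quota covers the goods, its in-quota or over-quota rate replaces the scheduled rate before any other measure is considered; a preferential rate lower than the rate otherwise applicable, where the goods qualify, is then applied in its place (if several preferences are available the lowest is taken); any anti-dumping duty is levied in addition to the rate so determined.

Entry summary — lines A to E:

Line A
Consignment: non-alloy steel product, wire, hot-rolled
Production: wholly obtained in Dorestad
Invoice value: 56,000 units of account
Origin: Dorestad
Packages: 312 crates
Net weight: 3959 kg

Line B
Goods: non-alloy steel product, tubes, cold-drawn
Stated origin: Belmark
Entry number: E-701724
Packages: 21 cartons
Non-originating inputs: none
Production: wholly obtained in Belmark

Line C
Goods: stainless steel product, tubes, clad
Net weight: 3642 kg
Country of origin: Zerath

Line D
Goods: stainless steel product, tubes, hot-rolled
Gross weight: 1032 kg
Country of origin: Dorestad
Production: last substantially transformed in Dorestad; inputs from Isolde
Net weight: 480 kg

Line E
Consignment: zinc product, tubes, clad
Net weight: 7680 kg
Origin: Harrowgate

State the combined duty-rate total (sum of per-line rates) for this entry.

89%

Line A: non-alloy steel → 8-2; wire → 8-2-3; hot-rolled → 8-2-3-2. Scheduled 4%. Dorestad agreement on 8-2: wholly obtained → 9% available; preference 9% not lower than 4% → no reduction. → 4%.
Line B: non-alloy steel → 8-2; tubes → 8-2-4; cold-drawn → 8-2-4-1. Scheduled 23%. quota on 8-2-4-1 open → in-quota 11%; Belmark agreement on 8-3-1-2: 8-2-4-1 not covered; Belmark agreement on 8-1-1: 8-2-4-1 not covered. → 11%.
Line C: stainless steel → 8-1; tubes → 8-1-1; clad → 8-1-1-3. Scheduled 23%. No special measure applies. → 23%.
Line D: stainless steel → 8-1; tubes → 8-1-1; hot-rolled → 8-1-1-1. Scheduled 32%. Dorestad agreement on 8-2: 8-1-1-1 not covered. → 32%.
Line E: zinc → 8-3; tubes → 8-3-1; clad → 8-3-1-2. Scheduled 19%. No special measure applies. → 19%.
Sum: 4% + 11% + 23% + 32% + 19% = 89%.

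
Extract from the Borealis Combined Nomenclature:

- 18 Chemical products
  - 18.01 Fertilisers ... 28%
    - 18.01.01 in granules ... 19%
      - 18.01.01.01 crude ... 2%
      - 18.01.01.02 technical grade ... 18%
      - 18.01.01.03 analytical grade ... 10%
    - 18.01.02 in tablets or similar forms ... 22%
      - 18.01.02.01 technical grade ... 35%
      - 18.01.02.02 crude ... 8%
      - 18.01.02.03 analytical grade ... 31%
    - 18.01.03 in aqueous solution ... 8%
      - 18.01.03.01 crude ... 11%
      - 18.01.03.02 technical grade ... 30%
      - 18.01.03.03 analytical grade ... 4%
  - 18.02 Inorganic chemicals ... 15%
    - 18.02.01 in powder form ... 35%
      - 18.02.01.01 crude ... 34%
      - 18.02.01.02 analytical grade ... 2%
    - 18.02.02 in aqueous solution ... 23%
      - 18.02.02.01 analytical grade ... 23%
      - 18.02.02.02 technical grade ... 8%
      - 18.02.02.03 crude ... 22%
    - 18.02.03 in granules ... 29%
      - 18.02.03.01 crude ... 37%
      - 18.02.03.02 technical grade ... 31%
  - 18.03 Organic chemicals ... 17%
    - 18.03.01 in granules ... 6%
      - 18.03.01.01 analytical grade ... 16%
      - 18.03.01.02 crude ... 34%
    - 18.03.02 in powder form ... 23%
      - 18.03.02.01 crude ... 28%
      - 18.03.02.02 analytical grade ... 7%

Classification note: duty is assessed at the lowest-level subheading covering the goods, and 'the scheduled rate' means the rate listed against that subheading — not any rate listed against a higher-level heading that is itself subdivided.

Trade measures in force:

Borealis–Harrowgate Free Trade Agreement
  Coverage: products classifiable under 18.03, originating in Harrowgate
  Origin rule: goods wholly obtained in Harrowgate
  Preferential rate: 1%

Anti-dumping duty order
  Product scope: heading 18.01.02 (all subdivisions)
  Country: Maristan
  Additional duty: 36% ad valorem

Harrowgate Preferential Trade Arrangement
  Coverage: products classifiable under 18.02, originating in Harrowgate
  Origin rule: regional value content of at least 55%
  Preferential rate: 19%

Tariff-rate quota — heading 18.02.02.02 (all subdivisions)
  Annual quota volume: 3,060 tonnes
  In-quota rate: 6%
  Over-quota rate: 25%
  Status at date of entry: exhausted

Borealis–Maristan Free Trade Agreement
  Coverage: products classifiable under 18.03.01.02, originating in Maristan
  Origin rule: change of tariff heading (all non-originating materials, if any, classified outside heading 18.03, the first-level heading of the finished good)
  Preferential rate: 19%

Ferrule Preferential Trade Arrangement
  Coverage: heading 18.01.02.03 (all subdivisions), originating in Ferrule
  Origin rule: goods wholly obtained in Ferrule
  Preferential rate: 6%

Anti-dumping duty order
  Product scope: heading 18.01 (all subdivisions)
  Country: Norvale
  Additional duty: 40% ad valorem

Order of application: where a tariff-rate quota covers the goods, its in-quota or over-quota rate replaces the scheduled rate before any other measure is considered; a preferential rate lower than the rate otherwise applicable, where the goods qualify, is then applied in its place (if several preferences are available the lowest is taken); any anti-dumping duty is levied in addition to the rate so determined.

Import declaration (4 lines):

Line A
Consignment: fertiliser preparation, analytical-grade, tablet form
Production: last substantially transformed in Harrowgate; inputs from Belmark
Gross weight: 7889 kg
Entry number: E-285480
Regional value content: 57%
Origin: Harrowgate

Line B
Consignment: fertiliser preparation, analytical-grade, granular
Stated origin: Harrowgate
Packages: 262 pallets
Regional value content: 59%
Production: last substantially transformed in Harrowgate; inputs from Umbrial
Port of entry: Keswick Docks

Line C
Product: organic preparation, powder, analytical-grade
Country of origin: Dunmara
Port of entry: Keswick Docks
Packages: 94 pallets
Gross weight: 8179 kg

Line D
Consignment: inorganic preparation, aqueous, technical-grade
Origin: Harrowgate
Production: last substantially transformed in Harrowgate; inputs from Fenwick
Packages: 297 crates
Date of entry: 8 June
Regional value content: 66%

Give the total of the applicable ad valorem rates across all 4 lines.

67%

Line A: fertiliser → 18.01; tablet form → 18.01.02; analytical-grade → 18.01.02.03. Scheduled 31%. Harrowgate agreement on 18.03: 18.01.02.03 not covered; Harrowgate agreement on 18.02: 18.01.02.03 not covered. → 31%.
Line B: fertiliser → 18.01; granular → 18.01.01; analytical-grade → 18.01.01.03. Scheduled 10%. Harrowgate agreement on 18.03: 18.01.01.03 not covered; Harrowgate agreement on 18.02: 18.01.01.03 not covered. → 10%.
Line C: organic → 18.03; powder → 18.03.02; analytical-grade → 18.03.02.02. Scheduled 7%. No special measure applies. → 7%.
Line D: inorganic → 18.02; aqueous → 18.02.02; technical-grade → 18.02.02.02. Scheduled 8%. quota on 18.02.02.02 exhausted → over-quota 25%; Harrowgate agreement on 18.03: 18.02.02.02 not covered; Harrowgate agreement on 18.02: RVC ≥ 55% → 19% available; preferential 19%. → 19%.
Sum: 31% + 10% + 7% + 19% = 67%.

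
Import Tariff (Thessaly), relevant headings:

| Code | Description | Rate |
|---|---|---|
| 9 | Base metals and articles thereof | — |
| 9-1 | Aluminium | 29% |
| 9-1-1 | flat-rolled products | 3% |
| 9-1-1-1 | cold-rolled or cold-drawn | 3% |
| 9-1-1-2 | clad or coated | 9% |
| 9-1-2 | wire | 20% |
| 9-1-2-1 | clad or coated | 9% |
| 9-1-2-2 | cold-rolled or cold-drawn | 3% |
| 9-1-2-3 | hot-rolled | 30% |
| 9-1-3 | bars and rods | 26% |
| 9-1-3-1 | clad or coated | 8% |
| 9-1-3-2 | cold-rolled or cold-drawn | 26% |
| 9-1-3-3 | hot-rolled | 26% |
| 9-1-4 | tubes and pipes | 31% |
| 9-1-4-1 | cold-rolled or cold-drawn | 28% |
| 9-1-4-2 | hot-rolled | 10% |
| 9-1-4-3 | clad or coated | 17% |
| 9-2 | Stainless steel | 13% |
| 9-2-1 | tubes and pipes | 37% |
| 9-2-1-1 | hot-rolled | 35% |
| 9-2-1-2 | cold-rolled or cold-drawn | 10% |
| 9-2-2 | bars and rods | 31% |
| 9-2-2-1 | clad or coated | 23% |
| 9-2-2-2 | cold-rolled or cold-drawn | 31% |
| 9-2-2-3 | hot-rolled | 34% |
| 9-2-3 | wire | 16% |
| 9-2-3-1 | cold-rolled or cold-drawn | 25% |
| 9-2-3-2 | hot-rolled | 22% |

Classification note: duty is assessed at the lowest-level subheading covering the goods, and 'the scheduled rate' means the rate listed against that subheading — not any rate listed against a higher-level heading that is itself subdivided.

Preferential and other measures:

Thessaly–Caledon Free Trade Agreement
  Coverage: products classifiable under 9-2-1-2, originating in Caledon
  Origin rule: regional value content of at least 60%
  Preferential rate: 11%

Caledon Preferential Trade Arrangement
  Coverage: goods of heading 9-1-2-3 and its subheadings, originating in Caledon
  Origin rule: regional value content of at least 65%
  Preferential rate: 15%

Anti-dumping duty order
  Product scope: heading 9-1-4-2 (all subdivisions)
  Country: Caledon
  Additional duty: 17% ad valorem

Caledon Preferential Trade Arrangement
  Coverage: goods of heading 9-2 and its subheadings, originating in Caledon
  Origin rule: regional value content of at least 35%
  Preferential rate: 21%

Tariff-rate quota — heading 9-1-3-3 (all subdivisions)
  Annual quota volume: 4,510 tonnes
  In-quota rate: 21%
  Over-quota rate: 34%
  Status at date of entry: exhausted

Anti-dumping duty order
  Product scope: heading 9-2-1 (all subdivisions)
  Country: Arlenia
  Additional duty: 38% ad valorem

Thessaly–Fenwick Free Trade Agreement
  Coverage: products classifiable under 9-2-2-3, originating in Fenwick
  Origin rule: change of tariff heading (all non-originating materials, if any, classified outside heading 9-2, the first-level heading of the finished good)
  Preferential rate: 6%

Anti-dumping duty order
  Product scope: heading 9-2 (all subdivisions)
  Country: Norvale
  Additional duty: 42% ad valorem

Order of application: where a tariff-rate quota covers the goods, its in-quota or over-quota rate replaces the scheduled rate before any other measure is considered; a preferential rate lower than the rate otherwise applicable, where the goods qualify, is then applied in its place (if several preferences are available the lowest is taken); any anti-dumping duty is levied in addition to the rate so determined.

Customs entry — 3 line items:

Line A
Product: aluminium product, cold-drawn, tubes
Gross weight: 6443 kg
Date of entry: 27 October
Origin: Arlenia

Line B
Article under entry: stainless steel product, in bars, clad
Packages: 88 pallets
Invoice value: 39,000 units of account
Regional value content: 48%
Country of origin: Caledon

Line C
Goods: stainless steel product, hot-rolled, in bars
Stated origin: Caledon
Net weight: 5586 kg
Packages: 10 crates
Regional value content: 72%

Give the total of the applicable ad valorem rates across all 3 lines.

70%

Line A: aluminium → 9-1; tubes → 9-1-4; cold-drawn → 9-1-4-1. Scheduled 28%. No special measure applies. → 28%.
Line B: stainless steel → 9-2; in bars → 9-2-2; clad → 9-2-2-1. Scheduled 23%. Caledon agreement on 9-2-1-2: 9-2-2-1 not covered; Caledon agreement on 9-1-2-3: 9-2-2-1 not covered; Caledon agreement on 9-2: RVC ≥ 35% → 21% available; preferential 21%. → 21%.
Line C: stainless steel → 9-2; in bars → 9-2-2; hot-rolled → 9-2-2-3. Scheduled 34%. Caledon agreement on 9-2-1-2: 9-2-2-3 not covered; Caledon agreement on 9-1-2-3: 9-2-2-3 not covered; Caledon agreement on 9-2: RVC ≥ 35% → 21% available; preferential 21%. → 21%.
Sum: 28% + 21% + 21% = 70%.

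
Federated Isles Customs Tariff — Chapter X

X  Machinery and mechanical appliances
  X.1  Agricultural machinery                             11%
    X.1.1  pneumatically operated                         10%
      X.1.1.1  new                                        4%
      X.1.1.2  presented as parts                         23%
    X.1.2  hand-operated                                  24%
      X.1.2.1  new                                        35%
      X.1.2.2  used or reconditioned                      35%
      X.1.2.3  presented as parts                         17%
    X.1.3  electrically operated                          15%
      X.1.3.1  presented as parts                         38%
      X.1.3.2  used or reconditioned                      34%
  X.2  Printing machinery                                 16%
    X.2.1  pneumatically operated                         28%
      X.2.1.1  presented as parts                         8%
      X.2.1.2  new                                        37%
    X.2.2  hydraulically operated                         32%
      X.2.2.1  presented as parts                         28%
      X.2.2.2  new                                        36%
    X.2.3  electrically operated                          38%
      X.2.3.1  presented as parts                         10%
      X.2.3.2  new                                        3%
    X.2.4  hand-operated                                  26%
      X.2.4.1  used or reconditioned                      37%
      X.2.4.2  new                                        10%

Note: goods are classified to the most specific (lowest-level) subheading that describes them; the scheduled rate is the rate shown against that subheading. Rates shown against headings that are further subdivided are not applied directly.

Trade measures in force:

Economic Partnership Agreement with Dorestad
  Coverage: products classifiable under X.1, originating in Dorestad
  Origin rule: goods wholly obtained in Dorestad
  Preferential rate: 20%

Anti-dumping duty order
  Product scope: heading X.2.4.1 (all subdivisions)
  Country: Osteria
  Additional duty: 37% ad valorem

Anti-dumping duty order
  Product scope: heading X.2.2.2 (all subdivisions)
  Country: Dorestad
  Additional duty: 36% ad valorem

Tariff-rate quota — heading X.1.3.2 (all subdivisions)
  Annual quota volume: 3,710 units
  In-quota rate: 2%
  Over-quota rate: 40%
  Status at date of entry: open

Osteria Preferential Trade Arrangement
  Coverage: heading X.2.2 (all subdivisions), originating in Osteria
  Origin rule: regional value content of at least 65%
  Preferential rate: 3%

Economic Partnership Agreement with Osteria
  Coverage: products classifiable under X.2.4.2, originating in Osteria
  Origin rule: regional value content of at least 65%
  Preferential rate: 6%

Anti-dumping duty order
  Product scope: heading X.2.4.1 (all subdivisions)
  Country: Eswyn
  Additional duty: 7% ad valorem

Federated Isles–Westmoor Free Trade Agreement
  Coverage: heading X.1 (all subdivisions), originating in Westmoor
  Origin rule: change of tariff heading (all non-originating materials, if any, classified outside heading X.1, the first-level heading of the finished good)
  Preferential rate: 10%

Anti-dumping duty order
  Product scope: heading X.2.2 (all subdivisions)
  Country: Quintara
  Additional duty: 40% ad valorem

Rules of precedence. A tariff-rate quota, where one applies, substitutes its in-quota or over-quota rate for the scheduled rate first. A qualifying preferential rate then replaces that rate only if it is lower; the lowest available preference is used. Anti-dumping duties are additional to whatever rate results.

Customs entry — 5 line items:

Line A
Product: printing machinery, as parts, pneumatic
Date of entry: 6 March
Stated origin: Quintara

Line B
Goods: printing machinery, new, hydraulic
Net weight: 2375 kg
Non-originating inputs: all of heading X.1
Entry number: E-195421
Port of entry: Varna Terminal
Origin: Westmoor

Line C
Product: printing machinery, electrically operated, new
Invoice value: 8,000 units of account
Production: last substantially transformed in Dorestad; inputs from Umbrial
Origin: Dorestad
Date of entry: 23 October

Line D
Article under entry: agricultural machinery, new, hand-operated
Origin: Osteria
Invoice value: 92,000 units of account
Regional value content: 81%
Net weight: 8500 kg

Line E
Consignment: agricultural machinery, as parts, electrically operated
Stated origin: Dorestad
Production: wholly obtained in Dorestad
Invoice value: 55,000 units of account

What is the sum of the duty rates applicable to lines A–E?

102%

Line A: printing → X.2; pneumatic → X.2.1; as parts → X.2.1.1. Scheduled 8%. No special measure applies. → 8%.
Line B: printing → X.2; hydraulic → X.2.2; new → X.2.2.2. Scheduled 36%. Westmoor agreement on X.1: X.2.2.2 not covered. → 36%.
Line C: printing → X.2; electrically operated → X.2.3; new → X.2.3.2. Scheduled 3%. Dorestad agreement on X.1: X.2.3.2 not covered. → 3%.
Line D: agricultural → X.1; hand-operated → X.1.2; new → X.1.2.1. Scheduled 35%. Osteria agreement on X.2.2: X.1.2.1 not covered; Osteria agreement on X.2.4.2: X.1.2.1 not covered. → 35%.
Line E: agricultural → X.1; electrically operated → X.1.3; as parts → X.1.3.1. Scheduled 38%. Dorestad agreement on X.1: wholly obtained → 20% available; preferential 20%. → 20%.
Sum: 8% + 36% + 3% + 35% + 20% = 102%.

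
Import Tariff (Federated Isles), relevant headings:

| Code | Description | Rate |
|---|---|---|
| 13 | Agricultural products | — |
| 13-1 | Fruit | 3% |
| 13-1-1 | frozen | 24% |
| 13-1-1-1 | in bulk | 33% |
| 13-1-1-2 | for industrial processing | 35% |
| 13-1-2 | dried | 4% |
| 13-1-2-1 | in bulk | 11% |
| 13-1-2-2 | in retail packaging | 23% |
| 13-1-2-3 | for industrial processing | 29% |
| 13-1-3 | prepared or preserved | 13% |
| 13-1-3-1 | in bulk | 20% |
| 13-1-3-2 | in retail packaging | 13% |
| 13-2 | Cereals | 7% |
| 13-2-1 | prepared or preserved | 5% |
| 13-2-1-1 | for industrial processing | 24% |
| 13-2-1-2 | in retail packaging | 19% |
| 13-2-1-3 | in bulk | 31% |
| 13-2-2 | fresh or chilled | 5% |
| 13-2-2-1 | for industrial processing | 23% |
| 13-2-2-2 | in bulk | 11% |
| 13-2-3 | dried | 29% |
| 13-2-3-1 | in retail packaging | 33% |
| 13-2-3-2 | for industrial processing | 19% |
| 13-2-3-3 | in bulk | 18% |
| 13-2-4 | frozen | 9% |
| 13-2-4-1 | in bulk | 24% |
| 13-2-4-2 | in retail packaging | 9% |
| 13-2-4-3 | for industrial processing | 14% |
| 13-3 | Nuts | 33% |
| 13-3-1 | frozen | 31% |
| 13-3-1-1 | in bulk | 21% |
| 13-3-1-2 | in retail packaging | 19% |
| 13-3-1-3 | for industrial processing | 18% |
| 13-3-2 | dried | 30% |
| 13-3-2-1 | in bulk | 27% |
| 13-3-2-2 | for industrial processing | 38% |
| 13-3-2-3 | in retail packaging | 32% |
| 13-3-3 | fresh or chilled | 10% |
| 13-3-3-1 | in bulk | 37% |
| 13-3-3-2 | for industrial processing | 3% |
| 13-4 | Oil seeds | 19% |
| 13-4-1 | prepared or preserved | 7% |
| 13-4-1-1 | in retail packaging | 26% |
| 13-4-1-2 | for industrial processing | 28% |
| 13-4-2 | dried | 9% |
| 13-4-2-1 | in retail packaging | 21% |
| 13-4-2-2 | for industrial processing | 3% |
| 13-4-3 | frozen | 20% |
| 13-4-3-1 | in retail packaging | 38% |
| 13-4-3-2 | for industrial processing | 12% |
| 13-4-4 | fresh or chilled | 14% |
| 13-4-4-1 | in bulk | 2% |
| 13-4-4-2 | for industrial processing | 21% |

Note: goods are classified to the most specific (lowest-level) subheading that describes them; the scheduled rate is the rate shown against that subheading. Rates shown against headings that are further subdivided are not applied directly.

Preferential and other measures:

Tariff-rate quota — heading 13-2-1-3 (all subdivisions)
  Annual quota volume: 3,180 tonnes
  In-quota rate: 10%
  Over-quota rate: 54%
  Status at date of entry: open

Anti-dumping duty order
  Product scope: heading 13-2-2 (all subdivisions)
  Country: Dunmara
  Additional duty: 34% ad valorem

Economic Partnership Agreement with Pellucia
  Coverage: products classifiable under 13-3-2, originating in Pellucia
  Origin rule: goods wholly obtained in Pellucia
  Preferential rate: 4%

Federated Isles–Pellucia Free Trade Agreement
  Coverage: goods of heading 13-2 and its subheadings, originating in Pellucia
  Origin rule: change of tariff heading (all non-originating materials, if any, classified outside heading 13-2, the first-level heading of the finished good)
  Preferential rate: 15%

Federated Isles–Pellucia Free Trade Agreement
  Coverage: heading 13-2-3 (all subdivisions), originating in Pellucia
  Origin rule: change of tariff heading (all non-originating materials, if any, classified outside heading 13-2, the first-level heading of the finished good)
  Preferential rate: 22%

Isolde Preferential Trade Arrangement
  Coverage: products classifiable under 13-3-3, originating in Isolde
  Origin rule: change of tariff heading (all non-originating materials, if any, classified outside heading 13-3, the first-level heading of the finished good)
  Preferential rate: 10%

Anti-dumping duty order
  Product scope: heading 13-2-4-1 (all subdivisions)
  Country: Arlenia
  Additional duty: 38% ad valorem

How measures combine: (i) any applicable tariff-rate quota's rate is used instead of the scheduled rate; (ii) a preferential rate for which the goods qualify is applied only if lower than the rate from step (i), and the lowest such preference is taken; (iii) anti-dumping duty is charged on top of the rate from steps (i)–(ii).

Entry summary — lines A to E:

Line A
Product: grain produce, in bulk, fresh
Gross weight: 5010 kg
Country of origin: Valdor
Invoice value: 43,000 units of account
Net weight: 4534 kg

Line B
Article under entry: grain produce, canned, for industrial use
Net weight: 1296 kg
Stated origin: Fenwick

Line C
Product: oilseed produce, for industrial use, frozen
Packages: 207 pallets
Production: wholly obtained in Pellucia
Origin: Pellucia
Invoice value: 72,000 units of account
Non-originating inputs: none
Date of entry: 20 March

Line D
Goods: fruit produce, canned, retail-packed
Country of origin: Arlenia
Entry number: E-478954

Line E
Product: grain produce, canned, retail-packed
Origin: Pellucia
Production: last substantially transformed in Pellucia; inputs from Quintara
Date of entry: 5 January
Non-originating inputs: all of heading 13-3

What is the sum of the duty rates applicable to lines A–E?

75%

Line A: grain → 13-2; fresh → 13-2-2; in bulk → 13-2-2-2. Scheduled 11%. No special measure applies. → 11%.
Line B: grain → 13-2; canned → 13-2-1; for industrial use → 13-2-1-1. Scheduled 24%. No special measure applies. → 24%.
Line C: oilseed → 13-4; frozen → 13-4-3; for industrial use → 13-4-3-2. Scheduled 12%. Pellucia agreement on 13-3-2: 13-4-3-2 not covered; Pellucia agreement on 13-2: 13-4-3-2 not covered; Pellucia agreement on 13-2-3: 13-4-3-2 not covered. → 12%.
Line D: fruit → 13-1; canned → 13-1-3; retail-packed → 13-1-3-2. Scheduled 13%. No special measure applies. → 13%.
Line E: grain → 13-2; canned → 13-2-1; retail-packed → 13-2-1-2. Scheduled 19%. Pellucia agreement on 13-3-2: 13-2-1-2 not covered; Pellucia agreement on 13-2: CTH met → 15% available; Pellucia agreement on 13-2-3: 13-2-1-2 not covered; preferential 15%. → 15%.
Sum: 11% + 24% + 12% + 13% + 15% = 75%.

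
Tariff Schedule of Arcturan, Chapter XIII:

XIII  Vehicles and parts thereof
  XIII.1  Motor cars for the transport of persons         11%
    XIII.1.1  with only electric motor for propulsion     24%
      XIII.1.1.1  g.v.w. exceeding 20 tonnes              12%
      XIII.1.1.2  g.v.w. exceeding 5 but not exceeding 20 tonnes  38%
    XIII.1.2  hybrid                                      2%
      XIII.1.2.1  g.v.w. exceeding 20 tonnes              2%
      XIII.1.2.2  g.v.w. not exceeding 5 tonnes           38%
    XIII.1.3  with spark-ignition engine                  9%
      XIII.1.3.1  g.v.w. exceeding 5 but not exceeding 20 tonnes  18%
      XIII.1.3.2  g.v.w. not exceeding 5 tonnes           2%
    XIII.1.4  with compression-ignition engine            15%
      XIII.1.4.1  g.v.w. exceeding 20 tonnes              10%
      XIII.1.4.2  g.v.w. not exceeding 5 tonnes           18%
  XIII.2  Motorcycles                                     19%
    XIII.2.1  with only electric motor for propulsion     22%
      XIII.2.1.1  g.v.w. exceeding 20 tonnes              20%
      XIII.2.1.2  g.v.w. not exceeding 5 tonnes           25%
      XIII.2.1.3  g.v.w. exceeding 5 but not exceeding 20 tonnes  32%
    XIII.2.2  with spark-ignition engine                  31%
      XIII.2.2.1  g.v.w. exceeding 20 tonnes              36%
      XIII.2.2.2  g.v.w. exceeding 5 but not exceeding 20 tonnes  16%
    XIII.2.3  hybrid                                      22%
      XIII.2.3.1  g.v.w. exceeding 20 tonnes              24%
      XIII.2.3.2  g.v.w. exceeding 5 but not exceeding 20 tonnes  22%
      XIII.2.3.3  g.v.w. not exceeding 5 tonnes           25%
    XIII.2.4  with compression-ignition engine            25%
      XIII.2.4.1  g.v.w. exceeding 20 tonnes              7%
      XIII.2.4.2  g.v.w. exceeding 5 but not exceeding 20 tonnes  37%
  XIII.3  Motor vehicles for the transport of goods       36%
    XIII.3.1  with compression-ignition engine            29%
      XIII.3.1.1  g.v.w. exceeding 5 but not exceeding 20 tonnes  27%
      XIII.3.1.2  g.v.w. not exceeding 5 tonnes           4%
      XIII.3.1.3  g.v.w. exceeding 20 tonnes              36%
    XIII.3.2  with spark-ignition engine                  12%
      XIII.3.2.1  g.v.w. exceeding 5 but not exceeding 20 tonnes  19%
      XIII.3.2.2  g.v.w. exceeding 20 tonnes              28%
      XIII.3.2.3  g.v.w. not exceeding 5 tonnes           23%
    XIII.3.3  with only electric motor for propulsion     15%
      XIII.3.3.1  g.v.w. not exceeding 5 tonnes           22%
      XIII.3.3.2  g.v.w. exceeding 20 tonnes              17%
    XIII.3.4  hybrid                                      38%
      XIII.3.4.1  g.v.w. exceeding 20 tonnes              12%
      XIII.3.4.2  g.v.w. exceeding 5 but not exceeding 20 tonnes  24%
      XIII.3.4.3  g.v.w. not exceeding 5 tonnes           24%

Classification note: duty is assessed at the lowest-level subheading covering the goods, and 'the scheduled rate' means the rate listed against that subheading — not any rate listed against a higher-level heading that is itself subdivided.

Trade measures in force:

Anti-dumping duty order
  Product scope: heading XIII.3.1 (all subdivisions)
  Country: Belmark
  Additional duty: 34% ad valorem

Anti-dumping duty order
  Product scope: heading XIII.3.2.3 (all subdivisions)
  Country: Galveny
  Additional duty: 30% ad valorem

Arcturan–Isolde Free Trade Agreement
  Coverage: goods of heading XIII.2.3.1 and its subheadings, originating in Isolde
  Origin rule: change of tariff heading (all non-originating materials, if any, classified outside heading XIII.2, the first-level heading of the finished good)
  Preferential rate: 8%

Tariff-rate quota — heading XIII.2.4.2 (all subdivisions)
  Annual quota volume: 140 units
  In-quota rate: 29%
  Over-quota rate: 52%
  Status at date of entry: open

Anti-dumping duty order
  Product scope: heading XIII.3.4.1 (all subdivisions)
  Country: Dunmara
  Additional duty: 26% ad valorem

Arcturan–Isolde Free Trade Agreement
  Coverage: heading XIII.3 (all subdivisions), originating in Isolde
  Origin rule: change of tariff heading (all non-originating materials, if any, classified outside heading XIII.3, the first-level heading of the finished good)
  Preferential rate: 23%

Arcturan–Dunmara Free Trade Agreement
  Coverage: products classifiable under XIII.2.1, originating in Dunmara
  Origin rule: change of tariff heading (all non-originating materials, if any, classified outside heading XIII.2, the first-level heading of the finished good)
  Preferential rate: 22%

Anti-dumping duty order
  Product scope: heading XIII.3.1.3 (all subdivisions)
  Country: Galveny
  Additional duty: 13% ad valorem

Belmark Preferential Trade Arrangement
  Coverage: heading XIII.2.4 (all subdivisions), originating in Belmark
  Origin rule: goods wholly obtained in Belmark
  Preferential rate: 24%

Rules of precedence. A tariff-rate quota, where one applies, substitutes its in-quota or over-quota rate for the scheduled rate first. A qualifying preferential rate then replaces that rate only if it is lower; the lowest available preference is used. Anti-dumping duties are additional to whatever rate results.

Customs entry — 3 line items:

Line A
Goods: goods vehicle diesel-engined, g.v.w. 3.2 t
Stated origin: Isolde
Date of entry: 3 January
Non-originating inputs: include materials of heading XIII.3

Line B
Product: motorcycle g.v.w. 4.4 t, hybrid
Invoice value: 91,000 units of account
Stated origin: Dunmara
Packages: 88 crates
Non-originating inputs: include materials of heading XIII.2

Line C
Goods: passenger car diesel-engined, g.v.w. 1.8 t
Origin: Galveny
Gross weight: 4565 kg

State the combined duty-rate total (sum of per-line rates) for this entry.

Line A: goods vehicle → XIII.3; diesel-engined → XIII.3.1; g.v.w. 3.2 t → XIII.3.1.2. Scheduled 4%. Isolde agreement on XIII.2.3.1: XIII.3.1.2 not covered; Isolde agreement on XIII.3: CTH not met. → 4%.
Line B: motorcycle → XIII.2; hybrid → XIII.2.3; g.v.w. 4.4 t → XIII.2.3.3. Scheduled 25%. Dunmara agreement on XIII.2.1: XIII.2.3.3 not covered. → 25%.
Line C: passenger car → XIII.1; diesel-engined → XIII.1.4; g.v.w. 1.8 t → XIII.1.4.2. Scheduled 18%. No special measure applies. → 18%.
Sum: 4% + 25% + 18% = 47%.

47%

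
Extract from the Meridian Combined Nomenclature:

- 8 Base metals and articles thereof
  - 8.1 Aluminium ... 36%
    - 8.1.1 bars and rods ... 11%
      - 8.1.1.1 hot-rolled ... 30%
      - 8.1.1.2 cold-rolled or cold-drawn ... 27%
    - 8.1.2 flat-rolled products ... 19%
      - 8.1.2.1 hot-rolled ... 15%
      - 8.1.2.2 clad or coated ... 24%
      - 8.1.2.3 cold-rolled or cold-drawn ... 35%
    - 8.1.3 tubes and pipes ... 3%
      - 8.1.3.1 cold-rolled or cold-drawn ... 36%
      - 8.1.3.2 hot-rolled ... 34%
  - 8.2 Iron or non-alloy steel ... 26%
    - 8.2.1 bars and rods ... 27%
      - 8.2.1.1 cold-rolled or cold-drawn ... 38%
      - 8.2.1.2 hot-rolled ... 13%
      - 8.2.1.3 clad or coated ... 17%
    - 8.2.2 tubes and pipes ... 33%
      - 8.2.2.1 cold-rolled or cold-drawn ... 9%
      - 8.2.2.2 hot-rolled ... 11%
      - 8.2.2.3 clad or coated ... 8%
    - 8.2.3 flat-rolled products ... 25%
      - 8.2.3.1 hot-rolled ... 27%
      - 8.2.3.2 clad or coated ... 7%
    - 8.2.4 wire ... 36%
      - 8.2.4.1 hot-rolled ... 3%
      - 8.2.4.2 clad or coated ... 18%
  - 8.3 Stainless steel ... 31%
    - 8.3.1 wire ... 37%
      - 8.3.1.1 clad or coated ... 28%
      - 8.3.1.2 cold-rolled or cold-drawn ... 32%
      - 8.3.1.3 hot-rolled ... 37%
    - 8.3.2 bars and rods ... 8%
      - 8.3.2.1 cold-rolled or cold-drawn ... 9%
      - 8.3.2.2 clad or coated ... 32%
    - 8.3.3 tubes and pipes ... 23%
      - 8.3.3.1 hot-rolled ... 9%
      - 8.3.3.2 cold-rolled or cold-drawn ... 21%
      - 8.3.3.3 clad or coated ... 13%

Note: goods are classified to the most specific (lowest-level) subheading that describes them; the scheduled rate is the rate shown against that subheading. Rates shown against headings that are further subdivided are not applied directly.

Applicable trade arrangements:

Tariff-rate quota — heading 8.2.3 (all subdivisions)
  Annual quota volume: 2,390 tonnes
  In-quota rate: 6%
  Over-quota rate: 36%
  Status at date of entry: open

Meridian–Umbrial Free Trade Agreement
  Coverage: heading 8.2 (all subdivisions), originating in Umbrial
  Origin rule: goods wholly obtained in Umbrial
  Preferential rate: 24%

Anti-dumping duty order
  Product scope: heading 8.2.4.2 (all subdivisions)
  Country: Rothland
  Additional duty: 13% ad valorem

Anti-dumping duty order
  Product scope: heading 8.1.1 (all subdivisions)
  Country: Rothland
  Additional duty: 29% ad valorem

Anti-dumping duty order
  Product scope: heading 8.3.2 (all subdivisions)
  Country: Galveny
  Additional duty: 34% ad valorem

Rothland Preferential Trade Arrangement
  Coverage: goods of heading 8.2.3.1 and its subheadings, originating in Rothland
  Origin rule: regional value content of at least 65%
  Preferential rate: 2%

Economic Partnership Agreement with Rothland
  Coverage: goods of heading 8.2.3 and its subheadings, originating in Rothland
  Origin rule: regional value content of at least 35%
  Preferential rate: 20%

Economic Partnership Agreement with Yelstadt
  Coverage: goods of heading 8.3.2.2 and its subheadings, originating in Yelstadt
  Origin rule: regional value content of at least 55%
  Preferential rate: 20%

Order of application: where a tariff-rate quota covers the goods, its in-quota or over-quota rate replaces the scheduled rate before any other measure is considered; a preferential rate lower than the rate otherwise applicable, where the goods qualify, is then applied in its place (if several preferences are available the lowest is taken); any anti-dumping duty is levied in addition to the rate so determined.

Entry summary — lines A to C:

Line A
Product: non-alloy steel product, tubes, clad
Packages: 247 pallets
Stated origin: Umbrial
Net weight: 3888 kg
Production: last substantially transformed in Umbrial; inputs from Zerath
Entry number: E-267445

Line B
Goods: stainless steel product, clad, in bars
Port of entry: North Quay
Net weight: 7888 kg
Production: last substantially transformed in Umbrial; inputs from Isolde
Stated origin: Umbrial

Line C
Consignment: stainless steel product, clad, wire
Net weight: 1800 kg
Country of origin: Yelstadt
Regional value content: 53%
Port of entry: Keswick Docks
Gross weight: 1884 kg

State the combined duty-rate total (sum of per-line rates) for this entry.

68%

Line A: non-alloy steel → 8.2; tubes → 8.2.2; clad → 8.2.2.3. Scheduled 8%. Umbrial agreement on 8.2: not wholly obtained. → 8%.
Line B: stainless steel → 8.3; in bars → 8.3.2; clad → 8.3.2.2. Scheduled 32%. Umbrial agreement on 8.2: 8.3.2.2 not covered. → 32%.
Line C: stainless steel → 8.3; wire → 8.3.1; clad → 8.3.1.1. Scheduled 28%. Yelstadt agreement on 8.3.2.2: 8.3.1.1 not covered. → 28%.
Sum: 8% + 32% + 28% = 68%.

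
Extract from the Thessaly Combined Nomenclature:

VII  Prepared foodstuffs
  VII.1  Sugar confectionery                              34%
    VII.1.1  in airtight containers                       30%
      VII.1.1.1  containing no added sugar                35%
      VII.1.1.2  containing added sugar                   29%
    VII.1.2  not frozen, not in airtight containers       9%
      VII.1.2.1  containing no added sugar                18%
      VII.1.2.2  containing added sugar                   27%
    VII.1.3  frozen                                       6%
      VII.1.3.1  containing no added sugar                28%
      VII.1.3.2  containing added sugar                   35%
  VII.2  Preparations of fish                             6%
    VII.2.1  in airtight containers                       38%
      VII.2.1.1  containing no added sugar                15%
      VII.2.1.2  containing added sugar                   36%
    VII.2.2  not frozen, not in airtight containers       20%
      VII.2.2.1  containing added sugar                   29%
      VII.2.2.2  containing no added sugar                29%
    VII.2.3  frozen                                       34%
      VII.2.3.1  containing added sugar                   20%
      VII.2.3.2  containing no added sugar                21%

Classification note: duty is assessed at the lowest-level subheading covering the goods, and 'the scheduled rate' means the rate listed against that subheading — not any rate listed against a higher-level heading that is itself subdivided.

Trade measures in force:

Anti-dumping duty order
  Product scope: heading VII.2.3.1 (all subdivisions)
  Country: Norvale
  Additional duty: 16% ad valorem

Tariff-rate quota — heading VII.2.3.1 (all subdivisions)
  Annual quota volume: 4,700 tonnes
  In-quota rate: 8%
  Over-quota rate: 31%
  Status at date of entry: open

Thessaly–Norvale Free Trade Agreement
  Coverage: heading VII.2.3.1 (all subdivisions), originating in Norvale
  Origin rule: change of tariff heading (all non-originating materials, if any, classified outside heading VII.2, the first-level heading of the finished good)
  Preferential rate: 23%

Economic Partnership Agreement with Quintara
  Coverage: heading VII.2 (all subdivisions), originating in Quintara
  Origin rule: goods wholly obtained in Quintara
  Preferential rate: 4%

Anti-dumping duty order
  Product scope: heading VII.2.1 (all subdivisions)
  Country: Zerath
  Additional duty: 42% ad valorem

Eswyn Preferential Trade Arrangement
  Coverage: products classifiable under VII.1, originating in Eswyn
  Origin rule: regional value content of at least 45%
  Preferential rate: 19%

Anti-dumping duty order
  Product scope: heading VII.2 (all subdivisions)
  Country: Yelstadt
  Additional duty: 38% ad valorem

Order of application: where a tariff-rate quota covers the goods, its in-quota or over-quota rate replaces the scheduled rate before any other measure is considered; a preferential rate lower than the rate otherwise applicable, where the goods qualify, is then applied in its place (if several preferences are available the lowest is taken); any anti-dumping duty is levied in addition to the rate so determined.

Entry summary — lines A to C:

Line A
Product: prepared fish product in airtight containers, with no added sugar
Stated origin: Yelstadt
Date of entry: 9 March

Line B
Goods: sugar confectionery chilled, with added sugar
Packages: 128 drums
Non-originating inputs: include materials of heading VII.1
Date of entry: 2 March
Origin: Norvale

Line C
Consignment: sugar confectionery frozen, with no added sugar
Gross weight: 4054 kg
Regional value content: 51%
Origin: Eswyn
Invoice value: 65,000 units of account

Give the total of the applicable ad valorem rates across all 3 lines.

Line A: prepared fish product → VII.2; in airtight containers → VII.2.1; with no added sugar → VII.2.1.1. Scheduled 15%. anti-dumping (Yelstadt, VII.2): +38%; total 15% + 38% = 53%. → 53%.
Line B: sugar confectionery → VII.1; chilled → VII.1.2; with added sugar → VII.1.2.2. Scheduled 27%. Norvale agreement on VII.2.3.1: VII.1.2.2 not covered. → 27%.
Line C: sugar confectionery → VII.1; frozen → VII.1.3; with no added sugar → VII.1.3.1. Scheduled 28%. Eswyn agreement on VII.1: RVC ≥ 45% → 19% available; preferential 19%. → 19%.
Sum: 53% + 27% + 19% = 99%.

99%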